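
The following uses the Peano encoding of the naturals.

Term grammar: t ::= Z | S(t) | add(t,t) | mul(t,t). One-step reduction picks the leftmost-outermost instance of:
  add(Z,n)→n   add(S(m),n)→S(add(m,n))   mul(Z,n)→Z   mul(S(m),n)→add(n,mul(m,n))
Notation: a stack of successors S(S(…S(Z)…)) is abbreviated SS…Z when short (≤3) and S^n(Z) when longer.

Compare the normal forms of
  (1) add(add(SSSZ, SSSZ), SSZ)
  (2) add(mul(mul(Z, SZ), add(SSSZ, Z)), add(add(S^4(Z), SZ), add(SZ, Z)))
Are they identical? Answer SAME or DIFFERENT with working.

Answer: DIFFERENT — A ⇓ S^8(Z), B ⇓ S^6(Z)

Working:
Term A:
  start: add(add(SSSZ, SSSZ), SSZ)
  →1  add(S(add(SSZ, SSSZ)), SSZ)
  →2  S(add(add(SSZ, SSSZ), SSZ))
  →3  S(add(S(add(SZ, SSSZ)), SSZ))
  →4  S(S(add(add(SZ, SSSZ), SSZ)))
  →5  S(S(add(S(add(Z, SSSZ)), SSZ)))
  →6  S(S(S(add(add(Z, SSSZ), SSZ))))
  →7  S(S(S(add(SSSZ, SSZ))))
  →8  S(S(S(S(add(SSZ, SSZ)))))
  →9  S(S(S(S(S(add(SZ, SSZ))))))
  →10  S(S(S(S(S(S(add(Z, SSZ)))))))
  →11  S^8(Z)

Term B:
  start: add(mul(mul(Z, SZ), add(SSSZ, Z)), add(add(S^4(Z), SZ), add(SZ, Z)))
  →1  add(mul(Z, add(SSSZ, Z)), add(add(S^4(Z), SZ), add(SZ, Z)))
  →2  add(Z, add(add(S^4(Z), SZ), add(SZ, Z)))
  →3  add(add(S^4(Z), SZ), add(SZ, Z))
  →4  add(S(add(SSSZ, SZ)), add(SZ, Z))
  →5  S(add(add(SSSZ, SZ), add(SZ, Z)))
  →6  S(add(S(add(SSZ, SZ)), add(SZ, Z)))
  →7  S(S(add(add(SSZ, SZ), add(SZ, Z))))
  →8  S(S(add(S(add(SZ, SZ)), add(SZ, Z))))
  →9  S(S(S(add(add(SZ, SZ), add(SZ, Z)))))
  →10  S(S(S(add(S(add(Z, SZ)), add(SZ, Z)))))
  →11  S(S(S(S(add(add(Z, SZ), add(SZ, Z))))))
  →12  S(S(S(S(add(SZ, add(SZ, Z))))))
  →13  S(S(S(S(S(add(Z, add(SZ, Z)))))))
  →14  S(S(S(S(S(add(SZ, Z))))))
  →15  S(S(S(S(S(S(add(Z, Z)))))))
  →16  S^6(Z)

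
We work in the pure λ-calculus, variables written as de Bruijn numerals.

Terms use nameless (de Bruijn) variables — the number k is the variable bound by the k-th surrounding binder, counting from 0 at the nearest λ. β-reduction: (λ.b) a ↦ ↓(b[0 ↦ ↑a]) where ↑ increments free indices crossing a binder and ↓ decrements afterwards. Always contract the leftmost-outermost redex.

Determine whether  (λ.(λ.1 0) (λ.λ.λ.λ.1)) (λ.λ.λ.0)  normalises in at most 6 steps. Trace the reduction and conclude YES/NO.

  start: (λ.(λ.1 0) (λ.λ.λ.λ.1)) (λ.λ.λ.0)
  [1] (λ.(λ.λ.λ.0) 0) (λ.λ.λ.λ.1)
  [2] (λ.λ.λ.0) (λ.λ.λ.λ.1)
  [3] λ.λ.0

Answer: YES — reaches normal form λ.λ.0 in 3 ≤ 6 steps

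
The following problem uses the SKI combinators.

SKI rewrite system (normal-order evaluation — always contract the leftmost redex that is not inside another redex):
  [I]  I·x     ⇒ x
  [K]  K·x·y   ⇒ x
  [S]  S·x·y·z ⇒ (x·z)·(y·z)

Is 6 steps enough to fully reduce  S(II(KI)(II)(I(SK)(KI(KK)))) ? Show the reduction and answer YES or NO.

Answer: YES — reaches normal form S(SKI) in 6 ≤ 6 steps

Derivation:
  start: S(II(KI)(II)(I(SK)(KI(KK))))
  [1] S(I(KI)(II)(I(SK)(KI(KK))))
  [2] S(KI(II)(I(SK)(KI(KK))))
  [3] S(I(I(SK)(KI(KK))))
  [4] S(I(SK)(KI(KK)))
  [5] S(SK(KI(KK)))
  [6] S(SKI)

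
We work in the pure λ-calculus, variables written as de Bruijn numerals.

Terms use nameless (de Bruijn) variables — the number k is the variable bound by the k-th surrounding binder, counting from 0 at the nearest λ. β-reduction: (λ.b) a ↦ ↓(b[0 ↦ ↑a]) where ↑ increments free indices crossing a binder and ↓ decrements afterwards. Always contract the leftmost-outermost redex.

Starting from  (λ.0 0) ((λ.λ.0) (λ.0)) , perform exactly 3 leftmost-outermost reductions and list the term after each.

Answer: after 3 steps: (λ.λ.0) (λ.0)

Working:
  start: (λ.0 0) ((λ.λ.0) (λ.0))
  step 1: (λ.λ.0) (λ.0) ((λ.λ.0) (λ.0))
  step 2: (λ.0) ((λ.λ.0) (λ.0))
  step 3: (λ.λ.0) (λ.0)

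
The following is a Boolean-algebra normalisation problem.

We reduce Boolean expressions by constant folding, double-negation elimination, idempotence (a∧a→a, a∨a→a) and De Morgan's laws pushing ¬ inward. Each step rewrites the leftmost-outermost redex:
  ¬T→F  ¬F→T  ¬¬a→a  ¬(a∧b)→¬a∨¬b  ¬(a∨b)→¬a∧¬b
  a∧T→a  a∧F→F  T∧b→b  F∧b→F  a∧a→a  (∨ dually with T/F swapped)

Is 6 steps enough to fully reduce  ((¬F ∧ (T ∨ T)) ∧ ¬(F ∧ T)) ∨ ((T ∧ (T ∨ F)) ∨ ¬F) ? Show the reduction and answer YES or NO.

Answer: NO — after 6 steps the term is (T ∨ ¬T) ∨ ((T ∧ (T ∨ F)) ∨ ¬F), not yet normal

Derivation:
  start: ((¬F ∧ (T ∨ T)) ∧ ¬(F ∧ T)) ∨ ((T ∧ (T ∨ F)) ∨ ¬F)
  step 1: ((T ∧ (T ∨ T)) ∧ ¬(F ∧ T)) ∨ ((T ∧ (T ∨ F)) ∨ ¬F)
  step 2: ((T ∨ T) ∧ ¬(F ∧ T)) ∨ ((T ∧ (T ∨ F)) ∨ ¬F)
  step 3: (T ∧ ¬(F ∧ T)) ∨ ((T ∧ (T ∨ F)) ∨ ¬F)
  step 4: ¬(F ∧ T) ∨ ((T ∧ (T ∨ F)) ∨ ¬F)
  step 5: (¬F ∨ ¬T) ∨ ((T ∧ (T ∨ F)) ∨ ¬F)
  step 6: (T ∨ ¬T) ∨ ((T ∧ (T ∨ F)) ∨ ¬F)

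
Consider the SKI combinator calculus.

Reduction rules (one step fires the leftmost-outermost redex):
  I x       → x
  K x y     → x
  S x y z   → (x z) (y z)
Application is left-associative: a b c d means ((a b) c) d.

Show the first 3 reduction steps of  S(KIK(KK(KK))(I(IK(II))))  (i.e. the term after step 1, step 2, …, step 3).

Answer: after 3 steps: S(K(I(IK(II))))

Reduction:
  start: S(KIK(KK(KK))(I(IK(II))))
  [1] S(I(KK(KK))(I(IK(II))))
  [2] S(KK(KK)(I(IK(II))))
  [3] S(K(I(IK(II))))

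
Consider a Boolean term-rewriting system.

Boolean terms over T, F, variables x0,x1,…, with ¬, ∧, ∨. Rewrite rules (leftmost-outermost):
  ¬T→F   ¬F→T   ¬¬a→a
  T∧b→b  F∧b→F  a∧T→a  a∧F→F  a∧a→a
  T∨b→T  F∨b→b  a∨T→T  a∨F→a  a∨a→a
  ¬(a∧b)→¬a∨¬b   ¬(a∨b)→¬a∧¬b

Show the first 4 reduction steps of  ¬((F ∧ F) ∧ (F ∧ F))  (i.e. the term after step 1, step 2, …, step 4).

  start: ¬((F ∧ F) ∧ (F ∧ F))
  [1] ¬(F ∧ F) ∨ ¬(F ∧ F)
  [2] ¬(F ∧ F)
  [3] ¬F ∨ ¬F
  [4] ¬F

Answer: after 4 steps: ¬F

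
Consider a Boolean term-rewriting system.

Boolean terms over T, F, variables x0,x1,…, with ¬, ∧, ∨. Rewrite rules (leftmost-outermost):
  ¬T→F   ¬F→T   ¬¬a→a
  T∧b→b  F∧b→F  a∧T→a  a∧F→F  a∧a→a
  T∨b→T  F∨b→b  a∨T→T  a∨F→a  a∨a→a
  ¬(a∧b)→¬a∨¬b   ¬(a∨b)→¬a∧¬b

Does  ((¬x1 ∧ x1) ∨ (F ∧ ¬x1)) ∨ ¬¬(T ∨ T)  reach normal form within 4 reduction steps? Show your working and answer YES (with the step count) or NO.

  start: ((¬x1 ∧ x1) ∨ (F ∧ ¬x1)) ∨ ¬¬(T ∨ T)
  →1  ((¬x1 ∧ x1) ∨ F) ∨ ¬¬(T ∨ T)
  →2  (¬x1 ∧ x1) ∨ ¬¬(T ∨ T)
  →3  (¬x1 ∧ x1) ∨ (T ∨ T)
  →4  (¬x1 ∧ x1) ∨ T

Answer: NO — after 4 steps the term is (¬x1 ∧ x1) ∨ T, not yet normal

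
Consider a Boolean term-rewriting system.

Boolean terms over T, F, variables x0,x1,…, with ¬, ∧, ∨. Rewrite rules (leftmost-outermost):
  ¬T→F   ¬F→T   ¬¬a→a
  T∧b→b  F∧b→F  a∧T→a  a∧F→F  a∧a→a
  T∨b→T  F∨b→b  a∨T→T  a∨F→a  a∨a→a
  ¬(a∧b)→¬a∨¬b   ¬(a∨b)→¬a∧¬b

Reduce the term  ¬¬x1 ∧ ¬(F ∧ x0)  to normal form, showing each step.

  start: ¬¬x1 ∧ ¬(F ∧ x0)
  →1  x1 ∧ ¬(F ∧ x0)
  →2  x1 ∧ (¬F ∨ ¬x0)
  →3  x1 ∧ (T ∨ ¬x0)
  →4  x1 ∧ T
  →5  x1

Answer: normal form = x1  (in 5 steps)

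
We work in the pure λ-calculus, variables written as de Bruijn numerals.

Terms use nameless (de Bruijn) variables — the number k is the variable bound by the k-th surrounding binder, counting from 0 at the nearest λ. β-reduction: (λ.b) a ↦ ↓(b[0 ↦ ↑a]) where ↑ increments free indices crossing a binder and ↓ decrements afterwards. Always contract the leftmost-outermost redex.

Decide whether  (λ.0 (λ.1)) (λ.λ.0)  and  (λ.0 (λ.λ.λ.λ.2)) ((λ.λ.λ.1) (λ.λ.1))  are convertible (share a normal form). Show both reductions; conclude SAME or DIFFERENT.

Term A:
  start: (λ.0 (λ.1)) (λ.λ.0)
  [1] (λ.λ.0) (λ.λ.λ.0)
  [2] λ.0

Term B:
  start: (λ.0 (λ.λ.λ.λ.2)) ((λ.λ.λ.1) (λ.λ.1))
  [1] (λ.λ.λ.1) (λ.λ.1) (λ.λ.λ.λ.2)
  [2] (λ.λ.1) (λ.λ.λ.λ.2)
  [3] λ.λ.λ.λ.λ.2

Answer: DIFFERENT — A ⇓ λ.0, B ⇓ λ.λ.λ.λ.λ.2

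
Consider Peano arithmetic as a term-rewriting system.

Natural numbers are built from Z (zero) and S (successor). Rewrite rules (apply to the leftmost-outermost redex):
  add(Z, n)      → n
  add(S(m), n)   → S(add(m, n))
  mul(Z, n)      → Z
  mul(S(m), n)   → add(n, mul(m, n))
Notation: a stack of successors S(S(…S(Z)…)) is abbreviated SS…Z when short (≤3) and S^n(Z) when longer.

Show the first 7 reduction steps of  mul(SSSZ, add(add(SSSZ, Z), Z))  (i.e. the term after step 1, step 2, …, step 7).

Answer: after 7 steps: S(S(add(add(add(SZ, Z), Z), mul(SSZ, add(add(SSSZ, Z), Z)))))

Working:
  start: mul(SSSZ, add(add(SSSZ, Z), Z))
  step 1: add(add(add(SSSZ, Z), Z), mul(SSZ, add(add(SSSZ, Z), Z)))
  step 2: add(add(S(add(SSZ, Z)), Z), mul(SSZ, add(add(SSSZ, Z), Z)))
  step 3: add(S(add(add(SSZ, Z), Z)), mul(SSZ, add(add(SSSZ, Z), Z)))
  step 4: S(add(add(add(SSZ, Z), Z), mul(SSZ, add(add(SSSZ, Z), Z))))
  step 5: S(add(add(S(add(SZ, Z)), Z), mul(SSZ, add(add(SSSZ, Z), Z))))
  step 6: S(add(S(add(add(SZ, Z), Z)), mul(SSZ, add(add(SSSZ, Z), Z))))
  step 7: S(S(add(add(add(SZ, Z), Z), mul(SSZ, add(add(SSSZ, Z), Z)))))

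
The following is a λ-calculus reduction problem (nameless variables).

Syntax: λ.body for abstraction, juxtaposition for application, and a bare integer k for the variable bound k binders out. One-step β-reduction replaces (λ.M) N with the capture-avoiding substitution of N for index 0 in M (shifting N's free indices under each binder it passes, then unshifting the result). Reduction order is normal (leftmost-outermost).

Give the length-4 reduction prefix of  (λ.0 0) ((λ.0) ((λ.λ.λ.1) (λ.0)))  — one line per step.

Answer: after 4 steps: λ.(λ.0) ((λ.λ.λ.1) (λ.0))

Reduction:
  start: (λ.0 0) ((λ.0) ((λ.λ.λ.1) (λ.0)))
  [1] (λ.0) ((λ.λ.λ.1) (λ.0)) ((λ.0) ((λ.λ.λ.1) (λ.0)))
  [2] (λ.λ.λ.1) (λ.0) ((λ.0) ((λ.λ.λ.1) (λ.0)))
  [3] (λ.λ.1) ((λ.0) ((λ.λ.λ.1) (λ.0)))
  [4] λ.(λ.0) ((λ.λ.λ.1) (λ.0))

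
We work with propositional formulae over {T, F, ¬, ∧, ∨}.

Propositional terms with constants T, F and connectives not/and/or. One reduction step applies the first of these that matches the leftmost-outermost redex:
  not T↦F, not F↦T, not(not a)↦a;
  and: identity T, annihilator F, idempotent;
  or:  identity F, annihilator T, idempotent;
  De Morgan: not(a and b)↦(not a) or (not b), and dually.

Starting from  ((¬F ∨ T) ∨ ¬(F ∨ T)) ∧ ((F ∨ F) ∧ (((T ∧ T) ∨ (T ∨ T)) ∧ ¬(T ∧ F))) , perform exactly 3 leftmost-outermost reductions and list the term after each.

  start: ((¬F ∨ T) ∨ ¬(F ∨ T)) ∧ ((F ∨ F) ∧ (((T ∧ T) ∨ (T ∨ T)) ∧ ¬(T ∧ F)))
  [1] (T ∨ ¬(F ∨ T)) ∧ ((F ∨ F) ∧ (((T ∧ T) ∨ (T ∨ T)) ∧ ¬(T ∧ F)))
  [2] T ∧ ((F ∨ F) ∧ (((T ∧ T) ∨ (T ∨ T)) ∧ ¬(T ∧ F)))
  [3] (F ∨ F) ∧ (((T ∧ T) ∨ (T ∨ T)) ∧ ¬(T ∧ F))

Answer: after 3 steps: (F ∨ F) ∧ (((T ∧ T) ∨ (T ∨ T)) ∧ ¬(T ∧ F))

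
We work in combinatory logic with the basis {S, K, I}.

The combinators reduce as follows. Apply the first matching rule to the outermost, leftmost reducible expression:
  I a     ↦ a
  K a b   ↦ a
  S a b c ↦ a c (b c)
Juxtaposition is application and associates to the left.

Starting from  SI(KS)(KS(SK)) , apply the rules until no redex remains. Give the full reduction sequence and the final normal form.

  start: SI(KS)(KS(SK))
  [1] I(KS(SK))(KS(KS(SK)))
  [2] KS(SK)(KS(KS(SK)))
  [3] S(KS(KS(SK)))
  [4] SS

Answer: normal form = SS  (in 4 steps)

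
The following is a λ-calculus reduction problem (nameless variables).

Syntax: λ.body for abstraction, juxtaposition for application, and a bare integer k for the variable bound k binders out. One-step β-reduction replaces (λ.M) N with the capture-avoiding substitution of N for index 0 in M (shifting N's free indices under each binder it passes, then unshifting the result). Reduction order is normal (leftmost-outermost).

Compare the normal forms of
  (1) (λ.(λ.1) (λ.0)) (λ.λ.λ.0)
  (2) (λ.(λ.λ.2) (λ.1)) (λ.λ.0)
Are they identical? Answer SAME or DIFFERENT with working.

Answer: SAME — A ⇓ λ.λ.λ.0, B ⇓ λ.λ.λ.0

Reduction:
Term A:
  start: (λ.(λ.1) (λ.0)) (λ.λ.λ.0)
  →1  (λ.λ.λ.λ.0) (λ.0)
  →2  λ.λ.λ.0

Term B:
  start: (λ.(λ.λ.2) (λ.1)) (λ.λ.0)
  →1  (λ.λ.λ.λ.0) (λ.λ.λ.0)
  →2  λ.λ.λ.0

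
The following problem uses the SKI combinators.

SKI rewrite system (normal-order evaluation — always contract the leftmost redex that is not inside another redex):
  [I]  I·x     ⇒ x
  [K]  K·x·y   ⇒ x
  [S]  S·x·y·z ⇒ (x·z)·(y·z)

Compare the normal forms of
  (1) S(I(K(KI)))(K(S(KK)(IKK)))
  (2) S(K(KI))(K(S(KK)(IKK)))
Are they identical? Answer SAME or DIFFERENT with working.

Term A:
  start: S(I(K(KI)))(K(S(KK)(IKK)))
  [1] S(K(KI))(K(S(KK)(IKK)))
  [2] S(K(KI))(K(S(KK)(KK)))

Term B:
  start: S(K(KI))(K(S(KK)(IKK)))
  [1] S(K(KI))(K(S(KK)(KK)))

Answer: SAME — A ⇓ S(K(KI))(K(S(KK)(KK))), B ⇓ S(K(KI))(K(S(KK)(KK)))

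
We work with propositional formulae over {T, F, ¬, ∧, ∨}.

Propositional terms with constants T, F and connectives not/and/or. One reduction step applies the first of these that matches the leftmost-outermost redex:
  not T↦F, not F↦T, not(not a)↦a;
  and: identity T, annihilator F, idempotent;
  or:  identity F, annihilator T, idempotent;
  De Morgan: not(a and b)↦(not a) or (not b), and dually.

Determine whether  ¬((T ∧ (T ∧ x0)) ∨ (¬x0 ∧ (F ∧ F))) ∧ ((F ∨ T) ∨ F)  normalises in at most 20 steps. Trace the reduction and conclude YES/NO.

Answer: YES — reaches normal form ¬x0 in 17 ≤ 20 steps

Reduction:
  start: ¬((T ∧ (T ∧ x0)) ∨ (¬x0 ∧ (F ∧ F))) ∧ ((F ∨ T) ∨ F)
  [1] (¬(T ∧ (T ∧ x0)) ∧ ¬(¬x0 ∧ (F ∧ F))) ∧ ((F ∨ T) ∨ F)
  [2] ((¬T ∨ ¬(T ∧ x0)) ∧ ¬(¬x0 ∧ (F ∧ F))) ∧ ((F ∨ T) ∨ F)
  [3] ((F ∨ ¬(T ∧ x0)) ∧ ¬(¬x0 ∧ (F ∧ F))) ∧ ((F ∨ T) ∨ F)
  [4] (¬(T ∧ x0) ∧ ¬(¬x0 ∧ (F ∧ F))) ∧ ((F ∨ T) ∨ F)
  [5] ((¬T ∨ ¬x0) ∧ ¬(¬x0 ∧ (F ∧ F))) ∧ ((F ∨ T) ∨ F)
  [6] ((F ∨ ¬x0) ∧ ¬(¬x0 ∧ (F ∧ F))) ∧ ((F ∨ T) ∨ F)
  [7] (¬x0 ∧ ¬(¬x0 ∧ (F ∧ F))) ∧ ((F ∨ T) ∨ F)
  [8] (¬x0 ∧ (¬¬x0 ∨ ¬(F ∧ F))) ∧ ((F ∨ T) ∨ F)
  [9] (¬x0 ∧ (x0 ∨ ¬(F ∧ F))) ∧ ((F ∨ T) ∨ F)
  [10] (¬x0 ∧ (x0 ∨ (¬F ∨ ¬F))) ∧ ((F ∨ T) ∨ F)
  [11] (¬x0 ∧ (x0 ∨ ¬F)) ∧ ((F ∨ T) ∨ F)
  [12] (¬x0 ∧ (x0 ∨ T)) ∧ ((F ∨ T) ∨ F)
  [13] (¬x0 ∧ T) ∧ ((F ∨ T) ∨ F)
  [14] ¬x0 ∧ ((F ∨ T) ∨ F)
  [15] ¬x0 ∧ (F ∨ T)
  [16] ¬x0 ∧ T
  [17] ¬x0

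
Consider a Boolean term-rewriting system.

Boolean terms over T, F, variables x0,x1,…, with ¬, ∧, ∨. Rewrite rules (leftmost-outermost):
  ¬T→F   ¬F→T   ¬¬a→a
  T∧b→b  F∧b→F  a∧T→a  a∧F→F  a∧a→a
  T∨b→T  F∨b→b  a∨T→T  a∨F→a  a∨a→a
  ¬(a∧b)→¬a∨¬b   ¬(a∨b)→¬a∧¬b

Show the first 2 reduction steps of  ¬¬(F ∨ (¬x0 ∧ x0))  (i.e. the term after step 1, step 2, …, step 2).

Answer: after 2 steps: ¬x0 ∧ x0

Reduction:
  start: ¬¬(F ∨ (¬x0 ∧ x0))
  →1  F ∨ (¬x0 ∧ x0)
  →2  ¬x0 ∧ x0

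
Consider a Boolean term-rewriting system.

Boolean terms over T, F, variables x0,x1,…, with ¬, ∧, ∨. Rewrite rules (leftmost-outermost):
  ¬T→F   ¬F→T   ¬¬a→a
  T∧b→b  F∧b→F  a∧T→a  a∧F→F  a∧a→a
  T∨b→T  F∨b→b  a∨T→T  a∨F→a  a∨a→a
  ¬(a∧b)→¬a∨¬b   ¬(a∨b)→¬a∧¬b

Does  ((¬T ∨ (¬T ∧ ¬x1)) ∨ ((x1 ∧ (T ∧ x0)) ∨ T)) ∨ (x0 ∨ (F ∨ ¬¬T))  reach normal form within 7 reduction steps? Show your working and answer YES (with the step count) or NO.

Answer: YES — reaches normal form T in 7 ≤ 7 steps

Reduction:
  start: ((¬T ∨ (¬T ∧ ¬x1)) ∨ ((x1 ∧ (T ∧ x0)) ∨ T)) ∨ (x0 ∨ (F ∨ ¬¬T))
  [1] ((F ∨ (¬T ∧ ¬x1)) ∨ ((x1 ∧ (T ∧ x0)) ∨ T)) ∨ (x0 ∨ (F ∨ ¬¬T))
  [2] ((¬T ∧ ¬x1) ∨ ((x1 ∧ (T ∧ x0)) ∨ T)) ∨ (x0 ∨ (F ∨ ¬¬T))
  [3] ((F ∧ ¬x1) ∨ ((x1 ∧ (T ∧ x0)) ∨ T)) ∨ (x0 ∨ (F ∨ ¬¬T))
  [4] (F ∨ ((x1 ∧ (T ∧ x0)) ∨ T)) ∨ (x0 ∨ (F ∨ ¬¬T))
  [5] ((x1 ∧ (T ∧ x0)) ∨ T) ∨ (x0 ∨ (F ∨ ¬¬T))
  [6] T ∨ (x0 ∨ (F ∨ ¬¬T))
  [7] T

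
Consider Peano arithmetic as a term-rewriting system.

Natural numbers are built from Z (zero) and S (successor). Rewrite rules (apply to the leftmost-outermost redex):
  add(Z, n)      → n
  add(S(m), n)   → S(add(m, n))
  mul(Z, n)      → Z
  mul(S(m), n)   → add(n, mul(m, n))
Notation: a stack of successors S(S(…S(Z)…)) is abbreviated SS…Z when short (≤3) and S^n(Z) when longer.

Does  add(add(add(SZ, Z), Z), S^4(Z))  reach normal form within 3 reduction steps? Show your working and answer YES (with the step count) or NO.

Answer: NO — after 3 steps the term is S(add(add(add(Z, Z), Z), S^4(Z))), not yet normal

Working:
  start: add(add(add(SZ, Z), Z), S^4(Z))
  [1] add(add(S(add(Z, Z)), Z), S^4(Z))
  [2] add(S(add(add(Z, Z), Z)), S^4(Z))
  [3] S(add(add(add(Z, Z), Z), S^4(Z)))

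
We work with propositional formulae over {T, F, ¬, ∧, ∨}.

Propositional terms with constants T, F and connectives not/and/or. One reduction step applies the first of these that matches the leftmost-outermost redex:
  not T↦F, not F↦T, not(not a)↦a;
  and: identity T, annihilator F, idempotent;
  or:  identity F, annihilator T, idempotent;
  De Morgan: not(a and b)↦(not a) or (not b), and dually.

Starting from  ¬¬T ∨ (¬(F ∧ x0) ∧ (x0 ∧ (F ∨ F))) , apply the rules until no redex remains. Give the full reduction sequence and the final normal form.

Answer: normal form = T  (in 2 steps)

Reduction:
  start: ¬¬T ∨ (¬(F ∧ x0) ∧ (x0 ∧ (F ∨ F)))
  →1  T ∨ (¬(F ∧ x0) ∧ (x0 ∧ (F ∨ F)))
  →2  T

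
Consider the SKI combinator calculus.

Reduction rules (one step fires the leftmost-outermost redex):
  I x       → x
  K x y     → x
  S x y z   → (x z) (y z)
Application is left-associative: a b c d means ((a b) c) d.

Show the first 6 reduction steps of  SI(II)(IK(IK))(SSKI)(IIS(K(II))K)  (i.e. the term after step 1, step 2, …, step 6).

  start: SI(II)(IK(IK))(SSKI)(IIS(K(II))K)
  →1  I(IK(IK))(II(IK(IK)))(SSKI)(IIS(K(II))K)
  →2  IK(IK)(II(IK(IK)))(SSKI)(IIS(K(II))K)
  →3  K(IK)(II(IK(IK)))(SSKI)(IIS(K(II))K)
  →4  IK(SSKI)(IIS(K(II))K)
  →5  K(SSKI)(IIS(K(II))K)
  →6  SSKI

Answer: after 6 steps: SSKI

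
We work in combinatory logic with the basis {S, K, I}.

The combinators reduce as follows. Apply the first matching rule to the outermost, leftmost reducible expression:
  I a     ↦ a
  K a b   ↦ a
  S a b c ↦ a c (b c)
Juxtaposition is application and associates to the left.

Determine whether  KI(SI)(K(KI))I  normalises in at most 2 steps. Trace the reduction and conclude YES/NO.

  start: KI(SI)(K(KI))I
  →1  I(K(KI))I
  →2  K(KI)I

Answer: NO — after 2 steps the term is K(KI)I, not yet normal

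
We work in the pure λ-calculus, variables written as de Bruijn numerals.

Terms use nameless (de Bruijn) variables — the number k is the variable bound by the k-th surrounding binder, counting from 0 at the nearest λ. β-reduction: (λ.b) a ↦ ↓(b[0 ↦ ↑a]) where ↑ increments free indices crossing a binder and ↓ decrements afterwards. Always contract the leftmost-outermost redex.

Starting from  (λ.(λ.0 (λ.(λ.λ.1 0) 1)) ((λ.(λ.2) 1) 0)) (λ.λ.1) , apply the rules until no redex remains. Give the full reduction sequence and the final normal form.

  start: (λ.(λ.0 (λ.(λ.λ.1 0) 1)) ((λ.(λ.2) 1) 0)) (λ.λ.1)
  step 1: (λ.0 (λ.(λ.λ.1 0) 1)) ((λ.(λ.λ.λ.1) (λ.λ.1)) (λ.λ.1))
  step 2: (λ.(λ.λ.λ.1) (λ.λ.1)) (λ.λ.1) (λ.(λ.λ.1 0) ((λ.(λ.λ.λ.1) (λ.λ.1)) (λ.λ.1)))
  step 3: (λ.λ.λ.1) (λ.λ.1) (λ.(λ.λ.1 0) ((λ.(λ.λ.λ.1) (λ.λ.1)) (λ.λ.1)))
  step 4: (λ.λ.1) (λ.(λ.λ.1 0) ((λ.(λ.λ.λ.1) (λ.λ.1)) (λ.λ.1)))
  step 5: λ.λ.(λ.λ.1 0) ((λ.(λ.λ.λ.1) (λ.λ.1)) (λ.λ.1))
  step 6: λ.λ.λ.(λ.(λ.λ.λ.1) (λ.λ.1)) (λ.λ.1) 0
  step 7: λ.λ.λ.(λ.λ.λ.1) (λ.λ.1) 0
  step 8: λ.λ.λ.(λ.λ.1) 0
  step 9: λ.λ.λ.λ.1

Answer: normal form = λ.λ.λ.λ.1  (in 9 steps)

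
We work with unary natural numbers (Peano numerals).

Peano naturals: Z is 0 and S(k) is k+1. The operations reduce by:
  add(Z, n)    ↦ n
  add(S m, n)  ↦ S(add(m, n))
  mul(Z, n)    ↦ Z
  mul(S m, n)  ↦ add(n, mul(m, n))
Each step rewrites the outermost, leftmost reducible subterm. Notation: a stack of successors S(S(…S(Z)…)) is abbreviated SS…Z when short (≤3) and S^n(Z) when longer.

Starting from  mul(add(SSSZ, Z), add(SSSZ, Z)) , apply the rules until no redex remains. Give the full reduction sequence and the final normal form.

Answer: normal form = S^9(Z)  (in 32 steps)

Derivation:
  start: mul(add(SSSZ, Z), add(SSSZ, Z))
  [1] mul(S(add(SSZ, Z)), add(SSSZ, Z))
  [2] add(add(SSSZ, Z), mul(add(SSZ, Z), add(SSSZ, Z)))
  [3] add(S(add(SSZ, Z)), mul(add(SSZ, Z), add(SSSZ, Z)))
  [4] S(add(add(SSZ, Z), mul(add(SSZ, Z), add(SSSZ, Z))))
  [5] S(add(S(add(SZ, Z)), mul(add(SSZ, Z), add(SSSZ, Z))))
  [6] S(S(add(add(SZ, Z), mul(add(SSZ, Z), add(SSSZ, Z)))))
  [7] S(S(add(S(add(Z, Z)), mul(add(SSZ, Z), add(SSSZ, Z)))))
  [8] S(S(S(add(add(Z, Z), mul(add(SSZ, Z), add(SSSZ, Z))))))
  [9] S(S(S(add(Z, mul(add(SSZ, Z), add(SSSZ, Z))))))
  [10] S(S(S(mul(add(SSZ, Z), add(SSSZ, Z)))))
  [11] S(S(S(mul(S(add(SZ, Z)), add(SSSZ, Z)))))
  [12] S(S(S(add(add(SSSZ, Z), mul(add(SZ, Z), add(SSSZ, Z))))))
  [13] S(S(S(add(S(add(SSZ, Z)), mul(add(SZ, Z), add(SSSZ, Z))))))
  [14] S(S(S(S(add(add(SSZ, Z), mul(add(SZ, Z), add(SSSZ, Z)))))))
  [15] S(S(S(S(add(S(add(SZ, Z)), mul(add(SZ, Z), add(SSSZ, Z)))))))
  [16] S(S(S(S(S(add(add(SZ, Z), mul(add(SZ, Z), add(SSSZ, Z))))))))
  [17] S(S(S(S(S(add(S(add(Z, Z)), mul(add(SZ, Z), add(SSSZ, Z))))))))
  [18] S(S(S(S(S(S(add(add(Z, Z), mul(add(SZ, Z), add(SSSZ, Z)))))))))
  [19] S(S(S(S(S(S(add(Z, mul(add(SZ, Z), add(SSSZ, Z)))))))))
  [20] S(S(S(S(S(S(mul(add(SZ, Z), add(SSSZ, Z))))))))
  [21] S(S(S(S(S(S(mul(S(add(Z, Z)), add(SSSZ, Z))))))))
  [22] S(S(S(S(S(S(add(add(SSSZ, Z), mul(add(Z, Z), add(SSSZ, Z)))))))))
  [23] S(S(S(S(S(S(add(S(add(SSZ, Z)), mul(add(Z, Z), add(SSSZ, Z)))))))))
  [24] S(S(S(S(S(S(S(add(add(SSZ, Z), mul(add(Z, Z), add(SSSZ, Z))))))))))
  [25] S(S(S(S(S(S(S(add(S(add(SZ, Z)), mul(add(Z, Z), add(SSSZ, Z))))))))))
  [26] S(S(S(S(S(S(S(S(add(add(SZ, Z), mul(add(Z, Z), add(SSSZ, Z)))))))))))
  [27] S(S(S(S(S(S(S(S(add(S(add(Z, Z)), mul(add(Z, Z), add(SSSZ, Z)))))))))))
  [28] S(S(S(S(S(S(S(S(S(add(add(Z, Z), mul(add(Z, Z), add(SSSZ, Z))))))))))))
  [29] S(S(S(S(S(S(S(S(S(add(Z, mul(add(Z, Z), add(SSSZ, Z))))))))))))
  [30] S(S(S(S(S(S(S(S(S(mul(add(Z, Z), add(SSSZ, Z)))))))))))
  [31] S(S(S(S(S(S(S(S(S(mul(Z, add(SSSZ, Z)))))))))))
  [32] S^9(Z)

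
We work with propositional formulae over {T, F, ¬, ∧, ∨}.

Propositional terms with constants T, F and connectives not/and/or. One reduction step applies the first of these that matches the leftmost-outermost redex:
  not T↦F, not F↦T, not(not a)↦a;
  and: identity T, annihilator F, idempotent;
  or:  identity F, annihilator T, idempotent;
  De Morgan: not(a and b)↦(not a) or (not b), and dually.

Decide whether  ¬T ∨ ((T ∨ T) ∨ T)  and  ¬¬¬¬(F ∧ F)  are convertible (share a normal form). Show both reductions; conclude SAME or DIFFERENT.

Term A:
  start: ¬T ∨ ((T ∨ T) ∨ T)
  step 1: F ∨ ((T ∨ T) ∨ T)
  step 2: (T ∨ T) ∨ T
  step 3: T

Term B:
  start: ¬¬¬¬(F ∧ F)
  step 1: ¬¬(F ∧ F)
  step 2: F ∧ F
  step 3: F

Answer: DIFFERENT — A ⇓ T, B ⇓ F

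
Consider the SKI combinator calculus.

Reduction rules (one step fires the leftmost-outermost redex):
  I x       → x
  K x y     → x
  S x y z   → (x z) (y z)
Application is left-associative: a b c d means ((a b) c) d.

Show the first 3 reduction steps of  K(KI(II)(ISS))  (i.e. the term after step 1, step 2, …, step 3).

Answer: after 3 steps: K(SS)

Reduction:
  start: K(KI(II)(ISS))
  →1  K(I(ISS))
  →2  K(ISS)
  →3  K(SS)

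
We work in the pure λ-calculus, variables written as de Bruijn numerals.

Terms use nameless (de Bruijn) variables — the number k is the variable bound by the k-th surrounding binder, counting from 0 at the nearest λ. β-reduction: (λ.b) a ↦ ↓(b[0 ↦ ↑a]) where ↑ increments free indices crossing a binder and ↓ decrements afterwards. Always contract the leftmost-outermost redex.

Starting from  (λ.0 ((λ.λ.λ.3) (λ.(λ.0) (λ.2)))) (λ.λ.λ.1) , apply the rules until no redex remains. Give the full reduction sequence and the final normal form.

  start: (λ.0 ((λ.λ.λ.3) (λ.(λ.0) (λ.2)))) (λ.λ.λ.1)
  step 1: (λ.λ.λ.1) ((λ.λ.λ.λ.λ.λ.1) (λ.(λ.0) (λ.λ.λ.λ.1)))
  step 2: λ.λ.1

Answer: normal form = λ.λ.1  (in 2 steps)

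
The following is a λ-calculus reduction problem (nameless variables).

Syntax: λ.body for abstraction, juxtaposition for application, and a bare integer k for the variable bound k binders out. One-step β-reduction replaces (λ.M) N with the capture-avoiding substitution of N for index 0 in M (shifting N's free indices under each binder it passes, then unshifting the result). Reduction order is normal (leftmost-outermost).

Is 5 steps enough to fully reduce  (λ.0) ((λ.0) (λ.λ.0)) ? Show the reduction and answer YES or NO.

Answer: YES — reaches normal form λ.λ.0 in 2 ≤ 5 steps

Derivation:
  start: (λ.0) ((λ.0) (λ.λ.0))
  step 1: (λ.0) (λ.λ.0)
  step 2: λ.λ.0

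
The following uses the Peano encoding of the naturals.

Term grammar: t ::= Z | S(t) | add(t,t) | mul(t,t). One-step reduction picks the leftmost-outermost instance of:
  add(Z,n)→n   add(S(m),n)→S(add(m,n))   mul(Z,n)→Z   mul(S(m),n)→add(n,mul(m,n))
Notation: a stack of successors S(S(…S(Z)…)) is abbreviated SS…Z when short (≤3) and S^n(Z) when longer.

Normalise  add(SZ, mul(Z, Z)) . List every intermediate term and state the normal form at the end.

  start: add(SZ, mul(Z, Z))
  [1] S(add(Z, mul(Z, Z)))
  [2] S(mul(Z, Z))
  [3] SZ

Answer: normal form = SZ  (in 3 steps)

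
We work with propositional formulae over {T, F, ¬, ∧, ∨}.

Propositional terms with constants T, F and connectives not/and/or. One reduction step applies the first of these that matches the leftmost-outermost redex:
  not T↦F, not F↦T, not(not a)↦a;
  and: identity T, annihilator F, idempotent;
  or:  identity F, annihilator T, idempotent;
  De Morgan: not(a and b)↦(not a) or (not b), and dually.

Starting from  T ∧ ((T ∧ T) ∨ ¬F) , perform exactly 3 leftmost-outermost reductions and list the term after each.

  start: T ∧ ((T ∧ T) ∨ ¬F)
  [1] (T ∧ T) ∨ ¬F
  [2] T ∨ ¬F
  [3] T

Answer: after 3 steps: T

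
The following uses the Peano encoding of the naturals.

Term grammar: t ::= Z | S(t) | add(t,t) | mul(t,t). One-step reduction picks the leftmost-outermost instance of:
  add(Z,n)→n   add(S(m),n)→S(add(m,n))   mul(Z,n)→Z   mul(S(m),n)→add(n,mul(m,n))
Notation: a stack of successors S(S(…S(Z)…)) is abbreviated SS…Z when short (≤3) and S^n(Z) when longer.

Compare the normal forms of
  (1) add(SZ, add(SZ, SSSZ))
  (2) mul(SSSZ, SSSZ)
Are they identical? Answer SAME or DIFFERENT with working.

Term A:
  start: add(SZ, add(SZ, SSSZ))
  [1] S(add(Z, add(SZ, SSSZ)))
  [2] S(add(SZ, SSSZ))
  [3] S(S(add(Z, SSSZ)))
  [4] S^5(Z)

Term B:
  start: mul(SSSZ, SSSZ)
  [1] add(SSSZ, mul(SSZ, SSSZ))
  [2] S(add(SSZ, mul(SSZ, SSSZ)))
  [3] S(S(add(SZ, mul(SSZ, SSSZ))))
  [4] S(S(S(add(Z, mul(SSZ, SSSZ)))))
  [5] S(S(S(mul(SSZ, SSSZ))))
  [6] S(S(S(add(SSSZ, mul(SZ, SSSZ)))))
  [7] S(S(S(S(add(SSZ, mul(SZ, SSSZ))))))
  [8] S(S(S(S(S(add(SZ, mul(SZ, SSSZ)))))))
  [9] S(S(S(S(S(S(add(Z, mul(SZ, SSSZ))))))))
  [10] S(S(S(S(S(S(mul(SZ, SSSZ)))))))
  [11] S(S(S(S(S(S(add(SSSZ, mul(Z, SSSZ))))))))
  [12] S(S(S(S(S(S(S(add(SSZ, mul(Z, SSSZ)))))))))
  [13] S(S(S(S(S(S(S(S(add(SZ, mul(Z, SSSZ))))))))))
  [14] S(S(S(S(S(S(S(S(S(add(Z, mul(Z, SSSZ)))))))))))
  [15] S(S(S(S(S(S(S(S(S(mul(Z, SSSZ))))))))))
  [16] S^9(Z)

Answer: DIFFERENT — A ⇓ S^5(Z), B ⇓ S^9(Z)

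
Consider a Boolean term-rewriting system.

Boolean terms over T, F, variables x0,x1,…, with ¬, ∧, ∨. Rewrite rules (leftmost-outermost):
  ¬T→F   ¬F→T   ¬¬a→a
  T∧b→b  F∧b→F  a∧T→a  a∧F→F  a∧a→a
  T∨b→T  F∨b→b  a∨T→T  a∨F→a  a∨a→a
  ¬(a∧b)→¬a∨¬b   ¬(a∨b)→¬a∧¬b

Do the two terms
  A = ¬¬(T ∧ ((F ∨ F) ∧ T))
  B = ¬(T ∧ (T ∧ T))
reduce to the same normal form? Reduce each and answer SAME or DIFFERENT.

Term A:
  start: ¬¬(T ∧ ((F ∨ F) ∧ T))
  →1  T ∧ ((F ∨ F) ∧ T)
  →2  (F ∨ F) ∧ T
  →3  F ∨ F
  →4  F

Term B:
  start: ¬(T ∧ (T ∧ T))
  →1  ¬T ∨ ¬(T ∧ T)
  →2  F ∨ ¬(T ∧ T)
  →3  ¬(T ∧ T)
  →4  ¬T ∨ ¬T
  →5  ¬T
  →6  F

Answer: SAME — A ⇓ F, B ⇓ F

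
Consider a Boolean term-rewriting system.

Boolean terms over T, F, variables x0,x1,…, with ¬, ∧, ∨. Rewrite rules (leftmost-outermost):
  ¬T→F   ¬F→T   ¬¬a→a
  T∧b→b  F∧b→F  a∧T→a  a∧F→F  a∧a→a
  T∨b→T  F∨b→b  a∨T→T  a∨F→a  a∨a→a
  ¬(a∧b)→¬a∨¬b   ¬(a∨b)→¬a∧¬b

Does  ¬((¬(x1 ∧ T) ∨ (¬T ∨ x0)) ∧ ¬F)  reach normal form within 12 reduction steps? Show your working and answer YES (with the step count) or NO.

  start: ¬((¬(x1 ∧ T) ∨ (¬T ∨ x0)) ∧ ¬F)
  [1] ¬(¬(x1 ∧ T) ∨ (¬T ∨ x0)) ∨ ¬¬F
  [2] (¬¬(x1 ∧ T) ∧ ¬(¬T ∨ x0)) ∨ ¬¬F
  [3] ((x1 ∧ T) ∧ ¬(¬T ∨ x0)) ∨ ¬¬F
  [4] (x1 ∧ ¬(¬T ∨ x0)) ∨ ¬¬F
  [5] (x1 ∧ (¬¬T ∧ ¬x0)) ∨ ¬¬F
  [6] (x1 ∧ (T ∧ ¬x0)) ∨ ¬¬F
  [7] (x1 ∧ ¬x0) ∨ ¬¬F
  [8] (x1 ∧ ¬x0) ∨ F
  [9] x1 ∧ ¬x0

Answer: YES — reaches normal form x1 ∧ ¬x0 in 9 ≤ 12 steps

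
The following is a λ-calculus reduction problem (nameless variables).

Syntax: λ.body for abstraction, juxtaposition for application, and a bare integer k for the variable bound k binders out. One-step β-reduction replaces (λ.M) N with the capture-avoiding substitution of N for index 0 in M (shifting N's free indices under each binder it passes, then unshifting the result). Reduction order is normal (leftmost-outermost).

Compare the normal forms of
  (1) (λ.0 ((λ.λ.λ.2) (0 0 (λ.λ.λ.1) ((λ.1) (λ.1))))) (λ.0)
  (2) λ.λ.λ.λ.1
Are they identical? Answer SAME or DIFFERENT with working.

Term A:
  start: (λ.0 ((λ.λ.λ.2) (0 0 (λ.λ.λ.1) ((λ.1) (λ.1))))) (λ.0)
  [1] (λ.0) ((λ.λ.λ.2) ((λ.0) (λ.0) (λ.λ.λ.1) ((λ.λ.0) (λ.λ.0))))
  [2] (λ.λ.λ.2) ((λ.0) (λ.0) (λ.λ.λ.1) ((λ.λ.0) (λ.λ.0)))
  [3] λ.λ.(λ.0) (λ.0) (λ.λ.λ.1) ((λ.λ.0) (λ.λ.0))
  [4] λ.λ.(λ.0) (λ.λ.λ.1) ((λ.λ.0) (λ.λ.0))
  [5] λ.λ.(λ.λ.λ.1) ((λ.λ.0) (λ.λ.0))
  [6] λ.λ.λ.λ.1

Term B:
  start: λ.λ.λ.λ.1

Answer: SAME — A ⇓ λ.λ.λ.λ.1, B ⇓ λ.λ.λ.λ.1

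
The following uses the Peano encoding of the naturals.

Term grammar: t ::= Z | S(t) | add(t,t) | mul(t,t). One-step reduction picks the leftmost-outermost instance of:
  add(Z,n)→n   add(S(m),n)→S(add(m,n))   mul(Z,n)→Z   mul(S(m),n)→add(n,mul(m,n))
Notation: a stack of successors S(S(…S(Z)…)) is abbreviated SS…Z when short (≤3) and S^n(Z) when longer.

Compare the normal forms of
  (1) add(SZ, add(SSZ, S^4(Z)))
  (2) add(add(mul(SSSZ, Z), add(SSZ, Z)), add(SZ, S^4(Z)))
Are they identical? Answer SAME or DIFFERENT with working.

Answer: SAME — A ⇓ S^7(Z), B ⇓ S^7(Z)

Reduction:
Term A:
  start: add(SZ, add(SSZ, S^4(Z)))
  →1  S(add(Z, add(SSZ, S^4(Z))))
  →2  S(add(SSZ, S^4(Z)))
  →3  S(S(add(SZ, S^4(Z))))
  →4  S(S(S(add(Z, S^4(Z)))))
  →5  S^7(Z)

Term B:
  start: add(add(mul(SSSZ, Z), add(SSZ, Z)), add(SZ, S^4(Z)))
  →1  add(add(add(Z, mul(SSZ, Z)), add(SSZ, Z)), add(SZ, S^4(Z)))
  →2  add(add(mul(SSZ, Z), add(SSZ, Z)), add(SZ, S^4(Z)))
  →3  add(add(add(Z, mul(SZ, Z)), add(SSZ, Z)), add(SZ, S^4(Z)))
  →4  add(add(mul(SZ, Z), add(SSZ, Z)), add(SZ, S^4(Z)))
  →5  add(add(add(Z, mul(Z, Z)), add(SSZ, Z)), add(SZ, S^4(Z)))
  →6  add(add(mul(Z, Z), add(SSZ, Z)), add(SZ, S^4(Z)))
  →7  add(add(Z, add(SSZ, Z)), add(SZ, S^4(Z)))
  →8  add(add(SSZ, Z), add(SZ, S^4(Z)))
  →9  add(S(add(SZ, Z)), add(SZ, S^4(Z)))
  →10  S(add(add(SZ, Z), add(SZ, S^4(Z))))
  →11  S(add(S(add(Z, Z)), add(SZ, S^4(Z))))
  →12  S(S(add(add(Z, Z), add(SZ, S^4(Z)))))
  →13  S(S(add(Z, add(SZ, S^4(Z)))))
  →14  S(S(add(SZ, S^4(Z))))
  →15  S(S(S(add(Z, S^4(Z)))))
  →16  S^7(Z)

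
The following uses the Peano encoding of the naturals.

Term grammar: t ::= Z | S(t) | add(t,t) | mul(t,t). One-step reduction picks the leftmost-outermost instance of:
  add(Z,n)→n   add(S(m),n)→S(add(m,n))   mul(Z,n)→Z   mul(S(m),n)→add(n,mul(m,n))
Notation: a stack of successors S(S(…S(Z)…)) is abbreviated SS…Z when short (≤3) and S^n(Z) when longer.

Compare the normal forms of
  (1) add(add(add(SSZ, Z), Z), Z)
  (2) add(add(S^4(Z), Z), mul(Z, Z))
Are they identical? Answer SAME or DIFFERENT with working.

Answer: DIFFERENT — A ⇓ SSZ, B ⇓ S^4(Z)

Reduction:
Term A:
  start: add(add(add(SSZ, Z), Z), Z)
  →1  add(add(S(add(SZ, Z)), Z), Z)
  →2  add(S(add(add(SZ, Z), Z)), Z)
  →3  S(add(add(add(SZ, Z), Z), Z))
  →4  S(add(add(S(add(Z, Z)), Z), Z))
  →5  S(add(S(add(add(Z, Z), Z)), Z))
  →6  S(S(add(add(add(Z, Z), Z), Z)))
  →7  S(S(add(add(Z, Z), Z)))
  →8  S(S(add(Z, Z)))
  →9  SSZ

Term B:
  start: add(add(S^4(Z), Z), mul(Z, Z))
  →1  add(S(add(SSSZ, Z)), mul(Z, Z))
  →2  S(add(add(SSSZ, Z), mul(Z, Z)))
  →3  S(add(S(add(SSZ, Z)), mul(Z, Z)))
  →4  S(S(add(add(SSZ, Z), mul(Z, Z))))
  →5  S(S(add(S(add(SZ, Z)), mul(Z, Z))))
  →6  S(S(S(add(add(SZ, Z), mul(Z, Z)))))
  →7  S(S(S(add(S(add(Z, Z)), mul(Z, Z)))))
  →8  S(S(S(S(add(add(Z, Z), mul(Z, Z))))))
  →9  S(S(S(S(add(Z, mul(Z, Z))))))
  →10  S(S(S(S(mul(Z, Z)))))
  →11  S^4(Z)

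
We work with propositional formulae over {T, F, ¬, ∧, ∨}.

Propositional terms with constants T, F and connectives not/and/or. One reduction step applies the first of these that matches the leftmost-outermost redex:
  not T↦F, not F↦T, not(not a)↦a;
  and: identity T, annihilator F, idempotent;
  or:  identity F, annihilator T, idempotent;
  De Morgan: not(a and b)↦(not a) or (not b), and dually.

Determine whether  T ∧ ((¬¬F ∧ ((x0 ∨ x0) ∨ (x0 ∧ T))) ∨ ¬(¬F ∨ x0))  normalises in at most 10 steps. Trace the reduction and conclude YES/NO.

  start: T ∧ ((¬¬F ∧ ((x0 ∨ x0) ∨ (x0 ∧ T))) ∨ ¬(¬F ∨ x0))
  →1  (¬¬F ∧ ((x0 ∨ x0) ∨ (x0 ∧ T))) ∨ ¬(¬F ∨ x0)
  →2  (F ∧ ((x0 ∨ x0) ∨ (x0 ∧ T))) ∨ ¬(¬F ∨ x0)
  →3  F ∨ ¬(¬F ∨ x0)
  →4  ¬(¬F ∨ x0)
  →5  ¬¬F ∧ ¬x0
  →6  F ∧ ¬x0
  →7  F

Answer: YES — reaches normal form F in 7 ≤ 10 steps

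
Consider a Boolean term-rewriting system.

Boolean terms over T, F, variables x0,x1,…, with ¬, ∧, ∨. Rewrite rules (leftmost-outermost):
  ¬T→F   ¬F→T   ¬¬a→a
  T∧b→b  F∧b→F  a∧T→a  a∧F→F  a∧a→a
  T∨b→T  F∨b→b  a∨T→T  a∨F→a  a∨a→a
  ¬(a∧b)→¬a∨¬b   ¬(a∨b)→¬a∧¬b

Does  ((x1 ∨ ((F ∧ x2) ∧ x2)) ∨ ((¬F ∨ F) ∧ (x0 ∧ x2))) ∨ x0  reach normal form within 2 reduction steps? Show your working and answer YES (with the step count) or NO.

Answer: NO — after 2 steps the term is ((x1 ∨ F) ∨ ((¬F ∨ F) ∧ (x0 ∧ x2))) ∨ x0, not yet normal

Reduction:
  start: ((x1 ∨ ((F ∧ x2) ∧ x2)) ∨ ((¬F ∨ F) ∧ (x0 ∧ x2))) ∨ x0
  →1  ((x1 ∨ (F ∧ x2)) ∨ ((¬F ∨ F) ∧ (x0 ∧ x2))) ∨ x0
  →2  ((x1 ∨ F) ∨ ((¬F ∨ F) ∧ (x0 ∧ x2))) ∨ x0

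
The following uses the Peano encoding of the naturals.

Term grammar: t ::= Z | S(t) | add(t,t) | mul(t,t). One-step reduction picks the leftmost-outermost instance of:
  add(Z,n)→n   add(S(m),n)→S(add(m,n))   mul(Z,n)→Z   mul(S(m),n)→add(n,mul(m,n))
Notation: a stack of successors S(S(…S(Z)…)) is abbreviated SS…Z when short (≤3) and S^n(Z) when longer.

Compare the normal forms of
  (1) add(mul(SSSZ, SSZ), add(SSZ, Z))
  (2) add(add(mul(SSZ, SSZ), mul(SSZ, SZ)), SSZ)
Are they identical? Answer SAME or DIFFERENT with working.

Term A:
  start: add(mul(SSSZ, SSZ), add(SSZ, Z))
  [1] add(add(SSZ, mul(SSZ, SSZ)), add(SSZ, Z))
  [2] add(S(add(SZ, mul(SSZ, SSZ))), add(SSZ, Z))
  [3] S(add(add(SZ, mul(SSZ, SSZ)), add(SSZ, Z)))
  [4] S(add(S(add(Z, mul(SSZ, SSZ))), add(SSZ, Z)))
  [5] S(S(add(add(Z, mul(SSZ, SSZ)), add(SSZ, Z))))
  [6] S(S(add(mul(SSZ, SSZ), add(SSZ, Z))))
  [7] S(S(add(add(SSZ, mul(SZ, SSZ)), add(SSZ, Z))))
  [8] S(S(add(S(add(SZ, mul(SZ, SSZ))), add(SSZ, Z))))
  [9] S(S(S(add(add(SZ, mul(SZ, SSZ)), add(SSZ, Z)))))
  [10] S(S(S(add(S(add(Z, mul(SZ, SSZ))), add(SSZ, Z)))))
  [11] S(S(S(S(add(add(Z, mul(SZ, SSZ)), add(SSZ, Z))))))
  [12] S(S(S(S(add(mul(SZ, SSZ), add(SSZ, Z))))))
  [13] S(S(S(S(add(add(SSZ, mul(Z, SSZ)), add(SSZ, Z))))))
  [14] S(S(S(S(add(S(add(SZ, mul(Z, SSZ))), add(SSZ, Z))))))
  [15] S(S(S(S(S(add(add(SZ, mul(Z, SSZ)), add(SSZ, Z)))))))
  [16] S(S(S(S(S(add(S(add(Z, mul(Z, SSZ))), add(SSZ, Z)))))))
  [17] S(S(S(S(S(S(add(add(Z, mul(Z, SSZ)), add(SSZ, Z))))))))
  [18] S(S(S(S(S(S(add(mul(Z, SSZ), add(SSZ, Z))))))))
  [19] S(S(S(S(S(S(add(Z, add(SSZ, Z))))))))
  [20] S(S(S(S(S(S(add(SSZ, Z)))))))
  [21] S(S(S(S(S(S(S(add(SZ, Z))))))))
  [22] S(S(S(S(S(S(S(S(add(Z, Z)))))))))
  [23] S^8(Z)

Term B:
  start: add(add(mul(SSZ, SSZ), mul(SSZ, SZ)), SSZ)
  [1] add(add(add(SSZ, mul(SZ, SSZ)), mul(SSZ, SZ)), SSZ)
  [2] add(add(S(add(SZ, mul(SZ, SSZ))), mul(SSZ, SZ)), SSZ)
  [3] add(S(add(add(SZ, mul(SZ, SSZ)), mul(SSZ, SZ))), SSZ)
  [4] S(add(add(add(SZ, mul(SZ, SSZ)), mul(SSZ, SZ)), SSZ))
  [5] S(add(add(S(add(Z, mul(SZ, SSZ))), mul(SSZ, SZ)), SSZ))
  [6] S(add(S(add(add(Z, mul(SZ, SSZ)), mul(SSZ, SZ))), SSZ))
  [7] S(S(add(add(add(Z, mul(SZ, SSZ)), mul(SSZ, SZ)), SSZ)))
  [8] S(S(add(add(mul(SZ, SSZ), mul(SSZ, SZ)), SSZ)))
  [9] S(S(add(add(add(SSZ, mul(Z, SSZ)), mul(SSZ, SZ)), SSZ)))
  [10] S(S(add(add(S(add(SZ, mul(Z, SSZ))), mul(SSZ, SZ)), SSZ)))
  [11] S(S(add(S(add(add(SZ, mul(Z, SSZ)), mul(SSZ, SZ))), SSZ)))
  [12] S(S(S(add(add(add(SZ, mul(Z, SSZ)), mul(SSZ, SZ)), SSZ))))
  [13] S(S(S(add(add(S(add(Z, mul(Z, SSZ))), mul(SSZ, SZ)), SSZ))))
  [14] S(S(S(add(S(add(add(Z, mul(Z, SSZ)), mul(SSZ, SZ))), SSZ))))
  [15] S(S(S(S(add(add(add(Z, mul(Z, SSZ)), mul(SSZ, SZ)), SSZ)))))
  [16] S(S(S(S(add(add(mul(Z, SSZ), mul(SSZ, SZ)), SSZ)))))
  [17] S(S(S(S(add(add(Z, mul(SSZ, SZ)), SSZ)))))
  [18] S(S(S(S(add(mul(SSZ, SZ), SSZ)))))
  [19] S(S(S(S(add(add(SZ, mul(SZ, SZ)), SSZ)))))
  [20] S(S(S(S(add(S(add(Z, mul(SZ, SZ))), SSZ)))))
  [21] S(S(S(S(S(add(add(Z, mul(SZ, SZ)), SSZ))))))
  [22] S(S(S(S(S(add(mul(SZ, SZ), SSZ))))))
  [23] S(S(S(S(S(add(add(SZ, mul(Z, SZ)), SSZ))))))
  [24] S(S(S(S(S(add(S(add(Z, mul(Z, SZ))), SSZ))))))
  [25] S(S(S(S(S(S(add(add(Z, mul(Z, SZ)), SSZ)))))))
  [26] S(S(S(S(S(S(add(mul(Z, SZ), SSZ)))))))
  [27] S(S(S(S(S(S(add(Z, SSZ)))))))
  [28] S^8(Z)

Answer: SAME — A ⇓ S^8(Z), B ⇓ S^8(Z)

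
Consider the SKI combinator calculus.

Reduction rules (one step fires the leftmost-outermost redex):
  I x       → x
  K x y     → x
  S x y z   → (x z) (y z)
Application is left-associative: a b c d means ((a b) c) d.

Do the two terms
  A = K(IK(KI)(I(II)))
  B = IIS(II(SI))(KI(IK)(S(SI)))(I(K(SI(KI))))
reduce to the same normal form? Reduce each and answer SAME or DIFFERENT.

Term A:
  start: K(IK(KI)(I(II)))
  step 1: K(K(KI)(I(II)))
  step 2: K(KI)

Term B:
  start: IIS(II(SI))(KI(IK)(S(SI)))(I(K(SI(KI))))
  step 1: IS(II(SI))(KI(IK)(S(SI)))(I(K(SI(KI))))
  step 2: S(II(SI))(KI(IK)(S(SI)))(I(K(SI(KI))))
  step 3: II(SI)(I(K(SI(KI))))(KI(IK)(S(SI))(I(K(SI(KI)))))
  step 4: I(SI)(I(K(SI(KI))))(KI(IK)(S(SI))(I(K(SI(KI)))))
  step 5: SI(I(K(SI(KI))))(KI(IK)(S(SI))(I(K(SI(KI)))))
  step 6: I(KI(IK)(S(SI))(I(K(SI(KI)))))(I(K(SI(KI)))(KI(IK)(S(SI))(I(K(SI(KI))))))
  step 7: KI(IK)(S(SI))(I(K(SI(KI))))(I(K(SI(KI)))(KI(IK)(S(SI))(I(K(SI(KI))))))
  step 8: I(S(SI))(I(K(SI(KI))))(I(K(SI(KI)))(KI(IK)(S(SI))(I(K(SI(KI))))))
  step 9: S(SI)(I(K(SI(KI))))(I(K(SI(KI)))(KI(IK)(S(SI))(I(K(SI(KI))))))
  step 10: SI(I(K(SI(KI)))(KI(IK)(S(SI))(I(K(SI(KI))))))(I(K(SI(KI)))(I(K(SI(KI)))(KI(IK)(S(SI))(I(K(SI(KI)))))))
  step 11: I(I(K(SI(KI)))(I(K(SI(KI)))(KI(IK)(S(SI))(I(K(SI(KI)))))))(I(K(SI(KI)))(KI(IK)(S(SI))(I(K(SI(KI)))))(I(K(SI(KI)))(I(K(SI(KI)))(KI(IK)(S(SI))(I(K(SI(KI))))))))
  step 12: I(K(SI(KI)))(I(K(SI(KI)))(KI(IK)(S(SI))(I(K(SI(KI))))))(I(K(SI(KI)))(KI(IK)(S(SI))(I(K(SI(KI)))))(I(K(SI(KI)))(I(K(SI(KI)))(KI(IK)(S(SI))(I(K(SI(KI))))))))
  step 13: K(SI(KI))(I(K(SI(KI)))(KI(IK)(S(SI))(I(K(SI(KI))))))(I(K(SI(KI)))(KI(IK)(S(SI))(I(K(SI(KI)))))(I(K(SI(KI)))(I(K(SI(KI)))(KI(IK)(S(SI))(I(K(SI(KI))))))))
  step 14: SI(KI)(I(K(SI(KI)))(KI(IK)(S(SI))(I(K(SI(KI)))))(I(K(SI(KI)))(I(K(SI(KI)))(KI(IK)(S(SI))(I(K(SI(KI))))))))
  step 15: I(I(K(SI(KI)))(KI(IK)(S(SI))(I(K(SI(KI)))))(I(K(SI(KI)))(I(K(SI(KI)))(KI(IK)(S(SI))(I(K(SI(KI))))))))(KI(I(K(SI(KI)))(KI(IK)(S(SI))(I(K(SI(KI)))))(I(K(SI(KI)))(I(K(SI(KI)))(KI(IK)(S(SI))(I(K(SI(KI)))))))))
  step 16: I(K(SI(KI)))(KI(IK)(S(SI))(I(K(SI(KI)))))(I(K(SI(KI)))(I(K(SI(KI)))(KI(IK)(S(SI))(I(K(SI(KI)))))))(KI(I(K(SI(KI)))(KI(IK)(S(SI))(I(K(SI(KI)))))(I(K(SI(KI)))(I(K(SI(KI)))(KI(IK)(S(SI))(I(K(SI(KI)))))))))
  step 17: K(SI(KI))(KI(IK)(S(SI))(I(K(SI(KI)))))(I(K(SI(KI)))(I(K(SI(KI)))(KI(IK)(S(SI))(I(K(SI(KI)))))))(KI(I(K(SI(KI)))(KI(IK)(S(SI))(I(K(SI(KI)))))(I(K(SI(KI)))(I(K(SI(KI)))(KI(IK)(S(SI))(I(K(SI(KI)))))))))
  step 18: SI(KI)(I(K(SI(KI)))(I(K(SI(KI)))(KI(IK)(S(SI))(I(K(SI(KI)))))))(KI(I(K(SI(KI)))(KI(IK)(S(SI))(I(K(SI(KI)))))(I(K(SI(KI)))(I(K(SI(KI)))(KI(IK)(S(SI))(I(K(SI(KI)))))))))
  step 19: I(I(K(SI(KI)))(I(K(SI(KI)))(KI(IK)(S(SI))(I(K(SI(KI)))))))(KI(I(K(SI(KI)))(I(K(SI(KI)))(KI(IK)(S(SI))(I(K(SI(KI))))))))(KI(I(K(SI(KI)))(KI(IK)(S(SI))(I(K(SI(KI)))))(I(K(SI(KI)))(I(K(SI(KI)))(KI(IK)(S(SI))(I(K(SI(KI)))))))))
  step 20: I(K(SI(KI)))(I(K(SI(KI)))(KI(IK)(S(SI))(I(K(SI(KI))))))(KI(I(K(SI(KI)))(I(K(SI(KI)))(KI(IK)(S(SI))(I(K(SI(KI))))))))(KI(I(K(SI(KI)))(KI(IK)(S(SI))(I(K(SI(KI)))))(I(K(SI(KI)))(I(K(SI(KI)))(KI(IK)(S(SI))(I(K(SI(KI)))))))))
  step 21: K(SI(KI))(I(K(SI(KI)))(KI(IK)(S(SI))(I(K(SI(KI))))))(KI(I(K(SI(KI)))(I(K(SI(KI)))(KI(IK)(S(SI))(I(K(SI(KI))))))))(KI(I(K(SI(KI)))(KI(IK)(S(SI))(I(K(SI(KI)))))(I(K(SI(KI)))(I(K(SI(KI)))(KI(IK)(S(SI))(I(K(SI(KI)))))))))
  step 22: SI(KI)(KI(I(K(SI(KI)))(I(K(SI(KI)))(KI(IK)(S(SI))(I(K(SI(KI))))))))(KI(I(K(SI(KI)))(KI(IK)(S(SI))(I(K(SI(KI)))))(I(K(SI(KI)))(I(K(SI(KI)))(KI(IK)(S(SI))(I(K(SI(KI)))))))))
  step 23: I(KI(I(K(SI(KI)))(I(K(SI(KI)))(KI(IK)(S(SI))(I(K(SI(KI))))))))(KI(KI(I(K(SI(KI)))(I(K(SI(KI)))(KI(IK)(S(SI))(I(K(SI(KI)))))))))(KI(I(K(SI(KI)))(KI(IK)(S(SI))(I(K(SI(KI)))))(I(K(SI(KI)))(I(K(SI(KI)))(KI(IK)(S(SI))(I(K(SI(KI)))))))))
  step 24: KI(I(K(SI(KI)))(I(K(SI(KI)))(KI(IK)(S(SI))(I(K(SI(KI)))))))(KI(KI(I(K(SI(KI)))(I(K(SI(KI)))(KI(IK)(S(SI))(I(K(SI(KI)))))))))(KI(I(K(SI(KI)))(KI(IK)(S(SI))(I(K(SI(KI)))))(I(K(SI(KI)))(I(K(SI(KI)))(KI(IK)(S(SI))(I(K(SI(KI)))))))))
  step 25: I(KI(KI(I(K(SI(KI)))(I(K(SI(KI)))(KI(IK)(S(SI))(I(K(SI(KI)))))))))(KI(I(K(SI(KI)))(KI(IK)(S(SI))(I(K(SI(KI)))))(I(K(SI(KI)))(I(K(SI(KI)))(KI(IK)(S(SI))(I(K(SI(KI)))))))))
  step 26: KI(KI(I(K(SI(KI)))(I(K(SI(KI)))(KI(IK)(S(SI))(I(K(SI(KI))))))))(KI(I(K(SI(KI)))(KI(IK)(S(SI))(I(K(SI(KI)))))(I(K(SI(KI)))(I(K(SI(KI)))(KI(IK)(S(SI))(I(K(SI(KI)))))))))
  step 27: I(KI(I(K(SI(KI)))(KI(IK)(S(SI))(I(K(SI(KI)))))(I(K(SI(KI)))(I(K(SI(KI)))(KI(IK)(S(SI))(I(K(SI(KI)))))))))
  step 28: KI(I(K(SI(KI)))(KI(IK)(S(SI))(I(K(SI(KI)))))(I(K(SI(KI)))(I(K(SI(KI)))(KI(IK)(S(SI))(I(K(SI(KI))))))))
  step 29: I

Answer: DIFFERENT — A ⇓ K(KI), B ⇓ I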